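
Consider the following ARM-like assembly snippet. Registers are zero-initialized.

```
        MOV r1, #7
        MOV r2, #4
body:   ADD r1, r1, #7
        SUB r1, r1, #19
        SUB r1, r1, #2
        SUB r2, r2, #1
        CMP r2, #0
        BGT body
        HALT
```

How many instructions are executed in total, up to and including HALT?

27

after MOV r1, #7: r1=7
after MOV r2, #4: r2=4
after ADD r1, r1, #7: r1=7+7=14
after SUB r1, r1, #19: r1=14-19=-5
after SUB r1, r1, #2: r1=(-5)-2=-7
after SUB r2, r2, #1: r2=4-1=3
CMP r2, #0  (cmp 3,0)
BGT body: taken
after ADD r1, r1, #7: r1=(-7)+7=0
after SUB r1, r1, #19: r1=0-19=-19
after SUB r1, r1, #2: r1=(-19)-2=-21
after SUB r2, r2, #1: r2=3-1=2
CMP r2, #0  (cmp 2,0)
BGT body: taken
after ADD r1, r1, #7: r1=(-21)+7=-14
after SUB r1, r1, #19: r1=(-14)-19=-33
after SUB r1, r1, #2: r1=(-33)-2=-35
after SUB r2, r2, #1: r2=2-1=1
CMP r2, #0  (cmp 1,0)
BGT body: taken
after ADD r1, r1, #7: r1=(-35)+7=-28
after SUB r1, r1, #19: r1=(-28)-19=-47
after SUB r1, r1, #2: r1=(-47)-2=-49
after SUB r2, r2, #1: r2=1-1=0
CMP r2, #0  (cmp 0,0)
BGT body: not taken
halt.
Total executed instructions: 27.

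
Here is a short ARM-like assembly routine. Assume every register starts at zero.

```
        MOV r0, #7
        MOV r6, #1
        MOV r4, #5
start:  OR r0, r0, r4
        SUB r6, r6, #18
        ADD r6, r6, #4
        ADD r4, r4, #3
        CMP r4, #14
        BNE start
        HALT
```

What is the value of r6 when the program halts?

MOV r0, #7 → r0=7
MOV r6, #1 → r6=1
MOV r4, #5 → r4=5
OR r0, r0, r4 → r0=7|5=7
SUB r6, r6, #18 → r6=1-18=-17
ADD r6, r6, #4 → r6=(-17)+4=-13
ADD r4, r4, #3 → r4=5+3=8
CMP r4, #14  (cmp 8,14)
BNE start: taken
OR r0, r0, r4 → r0=7|8=15
SUB r6, r6, #18 → r6=(-13)-18=-31
ADD r6, r6, #4 → r6=(-31)+4=-27
ADD r4, r4, #3 → r4=8+3=11
CMP r4, #14  (cmp 11,14)
BNE start: taken
OR r0, r0, r4 → r0=15|11=15
SUB r6, r6, #18 → r6=(-27)-18=-45
ADD r6, r6, #4 → r6=(-45)+4=-41
ADD r4, r4, #3 → r4=11+3=14
CMP r4, #14  (cmp 14,14)
BNE start: not taken
halt.

-41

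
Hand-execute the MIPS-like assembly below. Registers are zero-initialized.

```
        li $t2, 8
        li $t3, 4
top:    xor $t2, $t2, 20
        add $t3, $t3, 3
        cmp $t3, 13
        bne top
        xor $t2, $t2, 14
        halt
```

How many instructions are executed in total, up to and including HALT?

16

li $t2, 8 → $t2=8
li $t3, 4 → $t3=4
xor $t2, $t2, 20 → $t2=8^20=28
add $t3, $t3, 3 → $t3=4+3=7
cmp $t3, 13  (cmp 7,13)
bne top: taken
xor $t2, $t2, 20 → $t2=28^20=8
add $t3, $t3, 3 → $t3=7+3=10
cmp $t3, 13  (cmp 10,13)
bne top: taken
xor $t2, $t2, 20 → $t2=8^20=28
add $t3, $t3, 3 → $t3=10+3=13
cmp $t3, 13  (cmp 13,13)
bne top: not taken
xor $t2, $t2, 14 → $t2=28^14=18
halt.
Total executed instructions: 16.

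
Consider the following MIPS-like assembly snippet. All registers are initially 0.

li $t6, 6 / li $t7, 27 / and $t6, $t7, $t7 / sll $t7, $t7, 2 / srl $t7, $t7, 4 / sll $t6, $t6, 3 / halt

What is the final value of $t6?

216

$t6=6
$t7=27
$t6=27&27=27
$t7=27<<2=108
$t7=108>>4=6
$t6=27<<3=216
halt.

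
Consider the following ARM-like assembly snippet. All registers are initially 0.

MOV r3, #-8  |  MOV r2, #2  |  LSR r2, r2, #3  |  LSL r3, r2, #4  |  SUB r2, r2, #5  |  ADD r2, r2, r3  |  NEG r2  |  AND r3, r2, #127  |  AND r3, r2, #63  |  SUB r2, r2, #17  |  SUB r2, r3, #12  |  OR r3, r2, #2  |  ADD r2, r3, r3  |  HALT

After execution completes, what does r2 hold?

r3=-8
r2=2
r2=2>>3=0
r3=0<<4=0
r2=0-5=-5
r2=(-5)+0=-5
r2=-(-5)=5
r3=5&127=5
r3=5&63=5
r2=5-17=-12
r2=5-12=-7
r3=(-7)|2=-5
r2=(-5)+(-5)=-10
halt.

-10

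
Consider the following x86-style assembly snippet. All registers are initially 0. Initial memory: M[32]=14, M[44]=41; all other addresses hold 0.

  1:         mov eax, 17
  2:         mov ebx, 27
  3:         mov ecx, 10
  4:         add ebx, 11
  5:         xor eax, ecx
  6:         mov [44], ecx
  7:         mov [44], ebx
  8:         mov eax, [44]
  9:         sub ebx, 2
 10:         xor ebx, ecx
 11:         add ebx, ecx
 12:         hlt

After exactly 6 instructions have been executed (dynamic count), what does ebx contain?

38

mov eax, 17 → eax=17
mov ebx, 27 → ebx=27
mov ecx, 10 → ecx=10
add ebx, 11 → ebx=27+11=38
xor eax, ecx → eax=17^10=27
mov [44], ecx → M[44]=10
After step 6: ebx = 38.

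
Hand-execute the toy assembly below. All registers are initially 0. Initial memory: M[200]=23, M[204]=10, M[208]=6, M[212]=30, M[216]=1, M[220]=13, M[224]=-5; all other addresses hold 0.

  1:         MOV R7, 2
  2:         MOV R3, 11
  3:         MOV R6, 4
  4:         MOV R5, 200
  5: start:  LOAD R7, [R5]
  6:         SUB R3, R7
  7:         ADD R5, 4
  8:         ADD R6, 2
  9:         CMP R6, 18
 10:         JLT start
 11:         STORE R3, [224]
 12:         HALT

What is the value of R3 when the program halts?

-67

R7=2
R3=11
R6=4
R5=200
R7=M[200]=23
R3=11-23=-12
R5=200+4=204
R6=4+2=6
CMP R6, 18  (cmp 6,18)
JLT start: taken
R7=M[204]=10
R3=(-12)-10=-22
R5=204+4=208
R6=6+2=8
CMP R6, 18  (cmp 8,18)
JLT start: taken
R7=M[208]=6
R3=(-22)-6=-28
R5=208+4=212
R6=8+2=10
CMP R6, 18  (cmp 10,18)
JLT start: taken
R7=M[212]=30
R3=(-28)-30=-58
R5=212+4=216
R6=10+2=12
CMP R6, 18  (cmp 12,18)
JLT start: taken
R7=M[216]=1
R3=(-58)-1=-59
R5=216+4=220
R6=12+2=14
CMP R6, 18  (cmp 14,18)
JLT start: taken
R7=M[220]=13
R3=(-59)-13=-72
R5=220+4=224
R6=14+2=16
CMP R6, 18  (cmp 16,18)
JLT start: taken
R7=M[224]=-5
R3=(-72)-(-5)=-67
R5=224+4=228
R6=16+2=18
CMP R6, 18  (cmp 18,18)
JLT start: not taken
STORE R3, [224] → M[224]=-67
halt.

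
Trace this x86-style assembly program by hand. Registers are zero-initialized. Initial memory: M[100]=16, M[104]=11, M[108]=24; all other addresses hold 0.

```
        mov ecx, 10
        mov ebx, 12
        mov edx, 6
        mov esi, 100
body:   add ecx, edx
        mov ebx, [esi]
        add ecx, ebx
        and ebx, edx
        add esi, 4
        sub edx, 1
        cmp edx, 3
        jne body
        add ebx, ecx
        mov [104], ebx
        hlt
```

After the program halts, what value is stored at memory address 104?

after mov ecx, 10: ecx=10
after mov ebx, 12: ebx=12
after mov edx, 6: edx=6
after mov esi, 100: esi=100
after add ecx, edx: ecx=10+6=16
after mov ebx, [esi]: ebx=M[100]=16
after add ecx, ebx: ecx=16+16=32
after and ebx, edx: ebx=16&6=0
after add esi, 4: esi=100+4=104
after sub edx, 1: edx=6-1=5
cmp edx, 3  (cmp 5,3)
jne body: taken
after add ecx, edx: ecx=32+5=37
after mov ebx, [esi]: ebx=M[104]=11
after add ecx, ebx: ecx=37+11=48
after and ebx, edx: ebx=11&5=1
after add esi, 4: esi=104+4=108
after sub edx, 1: edx=5-1=4
cmp edx, 3  (cmp 4,3)
jne body: taken
after add ecx, edx: ecx=48+4=52
after mov ebx, [esi]: ebx=M[108]=24
after add ecx, ebx: ecx=52+24=76
after and ebx, edx: ebx=24&4=0
after add esi, 4: esi=108+4=112
after sub edx, 1: edx=4-1=3
cmp edx, 3  (cmp 3,3)
jne body: not taken
after add ebx, ecx: ebx=0+76=76
mov [104], ebx → M[104]=76
halt.

76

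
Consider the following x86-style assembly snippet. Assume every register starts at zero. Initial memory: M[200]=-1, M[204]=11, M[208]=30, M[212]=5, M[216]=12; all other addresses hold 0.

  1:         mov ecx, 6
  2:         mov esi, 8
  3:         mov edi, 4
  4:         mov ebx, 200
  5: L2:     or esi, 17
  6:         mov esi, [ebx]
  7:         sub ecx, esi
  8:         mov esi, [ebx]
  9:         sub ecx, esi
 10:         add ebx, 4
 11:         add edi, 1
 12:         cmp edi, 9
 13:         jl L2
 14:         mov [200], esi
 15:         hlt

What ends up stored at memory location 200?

12

mov ecx, 6 → ecx=6
mov esi, 8 → esi=8
mov edi, 4 → edi=4
mov ebx, 200 → ebx=200
or esi, 17 → esi=8|17=25
mov esi, [ebx] → esi=M[200]=-1
sub ecx, esi → ecx=6-(-1)=7
mov esi, [ebx] → esi=M[200]=-1
sub ecx, esi → ecx=7-(-1)=8
add ebx, 4 → ebx=200+4=204
add edi, 1 → edi=4+1=5
cmp edi, 9  (cmp 5,9)
jl L2: taken
or esi, 17 → esi=(-1)|17=-1
mov esi, [ebx] → esi=M[204]=11
sub ecx, esi → ecx=8-11=-3
mov esi, [ebx] → esi=M[204]=11
sub ecx, esi → ecx=(-3)-11=-14
add ebx, 4 → ebx=204+4=208
add edi, 1 → edi=5+1=6
cmp edi, 9  (cmp 6,9)
jl L2: taken
or esi, 17 → esi=11|17=27
mov esi, [ebx] → esi=M[208]=30
sub ecx, esi → ecx=(-14)-30=-44
mov esi, [ebx] → esi=M[208]=30
sub ecx, esi → ecx=(-44)-30=-74
add ebx, 4 → ebx=208+4=212
add edi, 1 → edi=6+1=7
cmp edi, 9  (cmp 7,9)
jl L2: taken
or esi, 17 → esi=30|17=31
mov esi, [ebx] → esi=M[212]=5
sub ecx, esi → ecx=(-74)-5=-79
mov esi, [ebx] → esi=M[212]=5
sub ecx, esi → ecx=(-79)-5=-84
add ebx, 4 → ebx=212+4=216
add edi, 1 → edi=7+1=8
cmp edi, 9  (cmp 8,9)
jl L2: taken
or esi, 17 → esi=5|17=21
mov esi, [ebx] → esi=M[216]=12
sub ecx, esi → ecx=(-84)-12=-96
mov esi, [ebx] → esi=M[216]=12
sub ecx, esi → ecx=(-96)-12=-108
add ebx, 4 → ebx=216+4=220
add edi, 1 → edi=8+1=9
cmp edi, 9  (cmp 9,9)
jl L2: not taken
mov [200], esi → M[200]=12
halt.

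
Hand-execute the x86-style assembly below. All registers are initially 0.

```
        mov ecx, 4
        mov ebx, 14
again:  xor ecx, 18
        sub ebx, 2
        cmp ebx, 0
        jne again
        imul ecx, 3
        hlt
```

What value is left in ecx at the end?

ecx=4
ebx=14
ecx=4^18=22
ebx=14-2=12
cmp ebx, 0  (cmp 12,0)
jne again: taken
ecx=22^18=4
ebx=12-2=10
cmp ebx, 0  (cmp 10,0)
jne again: taken
ecx=4^18=22
ebx=10-2=8
cmp ebx, 0  (cmp 8,0)
jne again: taken
ecx=22^18=4
ebx=8-2=6
cmp ebx, 0  (cmp 6,0)
jne again: taken
ecx=4^18=22
ebx=6-2=4
cmp ebx, 0  (cmp 4,0)
jne again: taken
ecx=22^18=4
ebx=4-2=2
cmp ebx, 0  (cmp 2,0)
jne again: taken
ecx=4^18=22
ebx=2-2=0
cmp ebx, 0  (cmp 0,0)
jne again: not taken
ecx=22*3=66
halt.

66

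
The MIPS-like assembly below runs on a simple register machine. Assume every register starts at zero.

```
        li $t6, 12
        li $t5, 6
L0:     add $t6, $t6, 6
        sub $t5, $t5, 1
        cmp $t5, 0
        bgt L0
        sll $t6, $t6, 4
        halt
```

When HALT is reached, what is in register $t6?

768

li $t6, 12 → $t6=12
li $t5, 6 → $t5=6
add $t6, $t6, 6 → $t6=12+6=18
sub $t5, $t5, 1 → $t5=6-1=5
cmp $t5, 0  (cmp 5,0)
bgt L0: taken
add $t6, $t6, 6 → $t6=18+6=24
sub $t5, $t5, 1 → $t5=5-1=4
cmp $t5, 0  (cmp 4,0)
bgt L0: taken
add $t6, $t6, 6 → $t6=24+6=30
sub $t5, $t5, 1 → $t5=4-1=3
cmp $t5, 0  (cmp 3,0)
bgt L0: taken
add $t6, $t6, 6 → $t6=30+6=36
sub $t5, $t5, 1 → $t5=3-1=2
cmp $t5, 0  (cmp 2,0)
bgt L0: taken
add $t6, $t6, 6 → $t6=36+6=42
sub $t5, $t5, 1 → $t5=2-1=1
cmp $t5, 0  (cmp 1,0)
bgt L0: taken
add $t6, $t6, 6 → $t6=42+6=48
sub $t5, $t5, 1 → $t5=1-1=0
cmp $t5, 0  (cmp 0,0)
bgt L0: not taken
sll $t6, $t6, 4 → $t6=48<<4=768
halt.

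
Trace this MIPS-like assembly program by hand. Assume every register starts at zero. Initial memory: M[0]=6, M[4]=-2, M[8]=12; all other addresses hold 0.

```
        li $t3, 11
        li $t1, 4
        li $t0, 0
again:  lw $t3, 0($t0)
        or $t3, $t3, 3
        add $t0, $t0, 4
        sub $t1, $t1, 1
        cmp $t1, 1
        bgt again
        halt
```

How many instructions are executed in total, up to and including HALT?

22

li $t3, 11 → $t3=11
li $t1, 4 → $t1=4
li $t0, 0 → $t0=0
lw $t3, 0($t0) → $t3=M[0]=6
or $t3, $t3, 3 → $t3=6|3=7
add $t0, $t0, 4 → $t0=0+4=4
sub $t1, $t1, 1 → $t1=4-1=3
cmp $t1, 1  (cmp 3,1)
bgt again: taken
lw $t3, 0($t0) → $t3=M[4]=-2
or $t3, $t3, 3 → $t3=(-2)|3=-1
add $t0, $t0, 4 → $t0=4+4=8
sub $t1, $t1, 1 → $t1=3-1=2
cmp $t1, 1  (cmp 2,1)
bgt again: taken
lw $t3, 0($t0) → $t3=M[8]=12
or $t3, $t3, 3 → $t3=12|3=15
add $t0, $t0, 4 → $t0=8+4=12
sub $t1, $t1, 1 → $t1=2-1=1
cmp $t1, 1  (cmp 1,1)
bgt again: not taken
halt.
Total executed instructions: 22.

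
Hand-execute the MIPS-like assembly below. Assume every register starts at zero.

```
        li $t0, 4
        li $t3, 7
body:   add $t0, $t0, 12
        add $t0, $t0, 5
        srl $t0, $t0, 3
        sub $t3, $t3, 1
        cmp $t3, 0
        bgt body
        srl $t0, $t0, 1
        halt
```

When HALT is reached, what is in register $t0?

$t0=4
$t3=7
$t0=4+12=16
$t0=16+5=21
$t0=21>>3=2
$t3=7-1=6
cmp $t3, 0  (cmp 6,0)
bgt body: taken
$t0=2+12=14
$t0=14+5=19
$t0=19>>3=2
$t3=6-1=5
cmp $t3, 0  (cmp 5,0)
bgt body: taken
$t0=2+12=14
$t0=14+5=19
$t0=19>>3=2
$t3=5-1=4
cmp $t3, 0  (cmp 4,0)
bgt body: taken
$t0=2+12=14
$t0=14+5=19
$t0=19>>3=2
$t3=4-1=3
cmp $t3, 0  (cmp 3,0)
bgt body: taken
$t0=2+12=14
$t0=14+5=19
$t0=19>>3=2
$t3=3-1=2
cmp $t3, 0  (cmp 2,0)
bgt body: taken
$t0=2+12=14
$t0=14+5=19
$t0=19>>3=2
$t3=2-1=1
cmp $t3, 0  (cmp 1,0)
bgt body: taken
$t0=2+12=14
$t0=14+5=19
$t0=19>>3=2
$t3=1-1=0
cmp $t3, 0  (cmp 0,0)
bgt body: not taken
$t0=2>>1=1
halt.

1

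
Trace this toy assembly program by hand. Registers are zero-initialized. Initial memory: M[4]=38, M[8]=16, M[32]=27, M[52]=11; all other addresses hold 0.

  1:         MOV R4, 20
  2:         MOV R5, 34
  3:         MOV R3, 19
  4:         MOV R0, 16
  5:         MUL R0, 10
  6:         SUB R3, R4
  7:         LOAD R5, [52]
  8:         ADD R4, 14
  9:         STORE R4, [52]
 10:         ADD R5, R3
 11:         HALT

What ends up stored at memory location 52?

34

R4=20
R5=34
R3=19
R0=16
R0=16*10=160
R3=19-20=-1
R5=M[52]=11
R4=20+14=34
STORE R4, [52] → M[52]=34
R5=11+(-1)=10
halt.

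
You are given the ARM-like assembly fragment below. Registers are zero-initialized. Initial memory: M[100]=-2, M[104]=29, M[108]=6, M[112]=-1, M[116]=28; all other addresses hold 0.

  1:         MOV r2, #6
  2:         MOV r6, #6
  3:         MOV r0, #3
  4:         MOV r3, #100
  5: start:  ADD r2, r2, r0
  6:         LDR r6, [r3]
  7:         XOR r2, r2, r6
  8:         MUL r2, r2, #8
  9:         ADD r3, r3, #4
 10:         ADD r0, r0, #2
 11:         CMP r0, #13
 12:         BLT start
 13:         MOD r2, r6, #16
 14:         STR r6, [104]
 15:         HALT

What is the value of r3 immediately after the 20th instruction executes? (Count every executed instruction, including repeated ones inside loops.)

108

after MOV r2, #6: r2=6
after MOV r6, #6: r6=6
after MOV r0, #3: r0=3
after MOV r3, #100: r3=100
after ADD r2, r2, r0: r2=6+3=9
after LDR r6, [r3]: r6=M[100]=-2
after XOR r2, r2, r6: r2=9^(-2)=-9
after MUL r2, r2, #8: r2=(-9)*8=-72
after ADD r3, r3, #4: r3=100+4=104
after ADD r0, r0, #2: r0=3+2=5
CMP r0, #13  (cmp 5,13)
BLT start: taken
after ADD r2, r2, r0: r2=(-72)+5=-67
after LDR r6, [r3]: r6=M[104]=29
after XOR r2, r2, r6: r2=(-67)^29=-96
after MUL r2, r2, #8: r2=(-96)*8=-768
after ADD r3, r3, #4: r3=104+4=108
after ADD r0, r0, #2: r0=5+2=7
CMP r0, #13  (cmp 7,13)
BLT start: taken
After step 20: r3 = 108.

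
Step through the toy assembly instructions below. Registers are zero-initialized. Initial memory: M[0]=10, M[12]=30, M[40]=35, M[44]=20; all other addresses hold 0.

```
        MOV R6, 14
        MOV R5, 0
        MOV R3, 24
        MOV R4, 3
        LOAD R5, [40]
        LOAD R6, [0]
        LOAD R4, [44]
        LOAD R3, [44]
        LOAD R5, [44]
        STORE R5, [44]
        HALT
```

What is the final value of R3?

20

R6=14
R5=0
R3=24
R4=3
R5=M[40]=35
R6=M[0]=10
R4=M[44]=20
R3=M[44]=20
R5=M[44]=20
STORE R5, [44] → M[44]=20
halt.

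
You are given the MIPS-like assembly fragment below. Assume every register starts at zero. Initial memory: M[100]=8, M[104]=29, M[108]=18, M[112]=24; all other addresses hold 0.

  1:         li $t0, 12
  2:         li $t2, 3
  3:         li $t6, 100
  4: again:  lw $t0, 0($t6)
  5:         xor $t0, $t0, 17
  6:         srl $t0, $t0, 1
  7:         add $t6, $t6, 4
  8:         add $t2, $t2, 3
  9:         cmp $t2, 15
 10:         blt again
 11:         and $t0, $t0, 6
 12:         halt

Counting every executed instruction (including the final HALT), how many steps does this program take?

after li $t0, 12: $t0=12
after li $t2, 3: $t2=3
after li $t6, 100: $t6=100
after lw $t0, 0($t6): $t0=M[100]=8
after xor $t0, $t0, 17: $t0=8^17=25
after srl $t0, $t0, 1: $t0=25>>1=12
after add $t6, $t6, 4: $t6=100+4=104
after add $t2, $t2, 3: $t2=3+3=6
cmp $t2, 15  (cmp 6,15)
blt again: taken
after lw $t0, 0($t6): $t0=M[104]=29
after xor $t0, $t0, 17: $t0=29^17=12
after srl $t0, $t0, 1: $t0=12>>1=6
after add $t6, $t6, 4: $t6=104+4=108
after add $t2, $t2, 3: $t2=6+3=9
cmp $t2, 15  (cmp 9,15)
blt again: taken
after lw $t0, 0($t6): $t0=M[108]=18
after xor $t0, $t0, 17: $t0=18^17=3
after srl $t0, $t0, 1: $t0=3>>1=1
after add $t6, $t6, 4: $t6=108+4=112
after add $t2, $t2, 3: $t2=9+3=12
cmp $t2, 15  (cmp 12,15)
blt again: taken
after lw $t0, 0($t6): $t0=M[112]=24
after xor $t0, $t0, 17: $t0=24^17=9
after srl $t0, $t0, 1: $t0=9>>1=4
after add $t6, $t6, 4: $t6=112+4=116
after add $t2, $t2, 3: $t2=12+3=15
cmp $t2, 15  (cmp 15,15)
blt again: not taken
after and $t0, $t0, 6: $t0=4&6=4
halt.
Total executed instructions: 33.

33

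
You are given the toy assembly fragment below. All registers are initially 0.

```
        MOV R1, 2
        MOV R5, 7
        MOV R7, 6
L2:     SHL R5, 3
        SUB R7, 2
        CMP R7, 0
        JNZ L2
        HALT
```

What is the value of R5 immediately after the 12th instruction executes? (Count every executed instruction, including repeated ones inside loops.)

3584

after MOV R1, 2: R1=2
after MOV R5, 7: R5=7
after MOV R7, 6: R7=6
after SHL R5, 3: R5=7<<3=56
after SUB R7, 2: R7=6-2=4
CMP R7, 0  (cmp 4,0)
JNZ L2: taken
after SHL R5, 3: R5=56<<3=448
after SUB R7, 2: R7=4-2=2
CMP R7, 0  (cmp 2,0)
JNZ L2: taken
after SHL R5, 3: R5=448<<3=3584
After step 12: R5 = 3584.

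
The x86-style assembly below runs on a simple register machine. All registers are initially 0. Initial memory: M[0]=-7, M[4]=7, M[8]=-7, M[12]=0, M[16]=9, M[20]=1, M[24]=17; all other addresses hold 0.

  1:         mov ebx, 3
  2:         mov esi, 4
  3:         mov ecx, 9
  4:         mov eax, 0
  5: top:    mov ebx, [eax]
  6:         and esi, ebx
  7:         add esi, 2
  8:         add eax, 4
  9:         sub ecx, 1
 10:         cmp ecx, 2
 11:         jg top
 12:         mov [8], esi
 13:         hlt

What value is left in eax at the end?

28

ebx=3
esi=4
ecx=9
eax=0
ebx=M[0]=-7
esi=4&(-7)=0
esi=0+2=2
eax=0+4=4
ecx=9-1=8
cmp ecx, 2  (cmp 8,2)
jg top: taken
ebx=M[4]=7
esi=2&7=2
esi=2+2=4
eax=4+4=8
ecx=8-1=7
cmp ecx, 2  (cmp 7,2)
jg top: taken
ebx=M[8]=-7
esi=4&(-7)=0
esi=0+2=2
eax=8+4=12
ecx=7-1=6
cmp ecx, 2  (cmp 6,2)
jg top: taken
ebx=M[12]=0
esi=2&0=0
esi=0+2=2
eax=12+4=16
ecx=6-1=5
cmp ecx, 2  (cmp 5,2)
jg top: taken
ebx=M[16]=9
esi=2&9=0
esi=0+2=2
eax=16+4=20
ecx=5-1=4
cmp ecx, 2  (cmp 4,2)
jg top: taken
ebx=M[20]=1
esi=2&1=0
esi=0+2=2
eax=20+4=24
ecx=4-1=3
cmp ecx, 2  (cmp 3,2)
jg top: taken
ebx=M[24]=17
esi=2&17=0
esi=0+2=2
eax=24+4=28
ecx=3-1=2
cmp ecx, 2  (cmp 2,2)
jg top: not taken
mov [8], esi → M[8]=2
halt.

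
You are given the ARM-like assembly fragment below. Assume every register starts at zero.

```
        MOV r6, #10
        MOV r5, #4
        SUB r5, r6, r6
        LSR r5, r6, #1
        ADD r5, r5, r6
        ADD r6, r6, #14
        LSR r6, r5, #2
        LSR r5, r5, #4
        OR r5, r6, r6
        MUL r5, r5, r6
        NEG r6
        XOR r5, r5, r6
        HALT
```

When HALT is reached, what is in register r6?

-3

MOV r6, #10 → r6=10
MOV r5, #4 → r5=4
SUB r5, r6, r6 → r5=10-10=0
LSR r5, r6, #1 → r5=10>>1=5
ADD r5, r5, r6 → r5=5+10=15
ADD r6, r6, #14 → r6=10+14=24
LSR r6, r5, #2 → r6=15>>2=3
LSR r5, r5, #4 → r5=15>>4=0
OR r5, r6, r6 → r5=3|3=3
MUL r5, r5, r6 → r5=3*3=9
NEG r6 → r6=-(3)=-3
XOR r5, r5, r6 → r5=9^(-3)=-12
halt.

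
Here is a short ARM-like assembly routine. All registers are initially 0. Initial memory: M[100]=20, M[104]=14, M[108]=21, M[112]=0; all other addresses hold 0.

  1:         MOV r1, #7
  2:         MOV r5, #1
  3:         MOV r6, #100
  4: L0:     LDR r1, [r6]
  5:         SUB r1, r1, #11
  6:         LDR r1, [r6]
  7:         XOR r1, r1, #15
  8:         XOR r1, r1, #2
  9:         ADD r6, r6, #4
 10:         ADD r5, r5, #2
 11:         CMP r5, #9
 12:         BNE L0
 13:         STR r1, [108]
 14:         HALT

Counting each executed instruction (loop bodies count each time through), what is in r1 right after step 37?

after MOV r1, #7: r1=7
after MOV r5, #1: r5=1
after MOV r6, #100: r6=100
after LDR r1, [r6]: r1=M[100]=20
after SUB r1, r1, #11: r1=20-11=9
after LDR r1, [r6]: r1=M[100]=20
after XOR r1, r1, #15: r1=20^15=27
after XOR r1, r1, #2: r1=27^2=25
after ADD r6, r6, #4: r6=100+4=104
after ADD r5, r5, #2: r5=1+2=3
CMP r5, #9  (cmp 3,9)
BNE L0: taken
after LDR r1, [r6]: r1=M[104]=14
after SUB r1, r1, #11: r1=14-11=3
after LDR r1, [r6]: r1=M[104]=14
after XOR r1, r1, #15: r1=14^15=1
after XOR r1, r1, #2: r1=1^2=3
after ADD r6, r6, #4: r6=104+4=108
after ADD r5, r5, #2: r5=3+2=5
CMP r5, #9  (cmp 5,9)
BNE L0: taken
after LDR r1, [r6]: r1=M[108]=21
after SUB r1, r1, #11: r1=21-11=10
after LDR r1, [r6]: r1=M[108]=21
after XOR r1, r1, #15: r1=21^15=26
after XOR r1, r1, #2: r1=26^2=24
after ADD r6, r6, #4: r6=108+4=112
after ADD r5, r5, #2: r5=5+2=7
CMP r5, #9  (cmp 7,9)
BNE L0: taken
after LDR r1, [r6]: r1=M[112]=0
after SUB r1, r1, #11: r1=0-11=-11
after LDR r1, [r6]: r1=M[112]=0
after XOR r1, r1, #15: r1=0^15=15
after XOR r1, r1, #2: r1=15^2=13
after ADD r6, r6, #4: r6=112+4=116
after ADD r5, r5, #2: r5=7+2=9
After step 37: r1 = 13.

13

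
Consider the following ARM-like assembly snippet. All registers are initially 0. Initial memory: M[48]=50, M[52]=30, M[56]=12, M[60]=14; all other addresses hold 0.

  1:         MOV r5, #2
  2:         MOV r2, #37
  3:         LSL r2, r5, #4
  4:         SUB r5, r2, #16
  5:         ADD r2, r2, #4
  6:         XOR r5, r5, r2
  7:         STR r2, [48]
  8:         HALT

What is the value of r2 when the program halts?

MOV r5, #2 → r5=2
MOV r2, #37 → r2=37
LSL r2, r5, #4 → r2=2<<4=32
SUB r5, r2, #16 → r5=32-16=16
ADD r2, r2, #4 → r2=32+4=36
XOR r5, r5, r2 → r5=16^36=52
STR r2, [48] → M[48]=36
halt.

36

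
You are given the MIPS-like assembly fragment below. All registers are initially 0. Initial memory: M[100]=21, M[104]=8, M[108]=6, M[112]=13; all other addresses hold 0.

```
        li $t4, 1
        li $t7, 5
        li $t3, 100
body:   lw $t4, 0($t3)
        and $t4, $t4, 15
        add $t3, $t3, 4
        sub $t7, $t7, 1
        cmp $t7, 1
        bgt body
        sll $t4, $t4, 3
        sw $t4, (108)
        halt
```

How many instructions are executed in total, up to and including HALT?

li $t4, 1 → $t4=1
li $t7, 5 → $t7=5
li $t3, 100 → $t3=100
lw $t4, 0($t3) → $t4=M[100]=21
and $t4, $t4, 15 → $t4=21&15=5
add $t3, $t3, 4 → $t3=100+4=104
sub $t7, $t7, 1 → $t7=5-1=4
cmp $t7, 1  (cmp 4,1)
bgt body: taken
lw $t4, 0($t3) → $t4=M[104]=8
and $t4, $t4, 15 → $t4=8&15=8
add $t3, $t3, 4 → $t3=104+4=108
sub $t7, $t7, 1 → $t7=4-1=3
cmp $t7, 1  (cmp 3,1)
bgt body: taken
lw $t4, 0($t3) → $t4=M[108]=6
and $t4, $t4, 15 → $t4=6&15=6
add $t3, $t3, 4 → $t3=108+4=112
sub $t7, $t7, 1 → $t7=3-1=2
cmp $t7, 1  (cmp 2,1)
bgt body: taken
lw $t4, 0($t3) → $t4=M[112]=13
and $t4, $t4, 15 → $t4=13&15=13
add $t3, $t3, 4 → $t3=112+4=116
sub $t7, $t7, 1 → $t7=2-1=1
cmp $t7, 1  (cmp 1,1)
bgt body: not taken
sll $t4, $t4, 3 → $t4=13<<3=104
sw $t4, (108) → M[108]=104
halt.
Total executed instructions: 30.

30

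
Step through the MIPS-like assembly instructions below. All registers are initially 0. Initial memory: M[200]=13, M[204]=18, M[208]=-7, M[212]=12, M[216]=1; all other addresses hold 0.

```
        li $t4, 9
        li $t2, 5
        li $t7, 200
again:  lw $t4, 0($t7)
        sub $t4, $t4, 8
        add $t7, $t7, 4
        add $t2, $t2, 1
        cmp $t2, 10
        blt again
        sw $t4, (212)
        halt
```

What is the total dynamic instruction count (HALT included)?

li $t4, 9 → $t4=9
li $t2, 5 → $t2=5
li $t7, 200 → $t7=200
lw $t4, 0($t7) → $t4=M[200]=13
sub $t4, $t4, 8 → $t4=13-8=5
add $t7, $t7, 4 → $t7=200+4=204
add $t2, $t2, 1 → $t2=5+1=6
cmp $t2, 10  (cmp 6,10)
blt again: taken
lw $t4, 0($t7) → $t4=M[204]=18
sub $t4, $t4, 8 → $t4=18-8=10
add $t7, $t7, 4 → $t7=204+4=208
add $t2, $t2, 1 → $t2=6+1=7
cmp $t2, 10  (cmp 7,10)
blt again: taken
lw $t4, 0($t7) → $t4=M[208]=-7
sub $t4, $t4, 8 → $t4=(-7)-8=-15
add $t7, $t7, 4 → $t7=208+4=212
add $t2, $t2, 1 → $t2=7+1=8
cmp $t2, 10  (cmp 8,10)
blt again: taken
lw $t4, 0($t7) → $t4=M[212]=12
sub $t4, $t4, 8 → $t4=12-8=4
add $t7, $t7, 4 → $t7=212+4=216
add $t2, $t2, 1 → $t2=8+1=9
cmp $t2, 10  (cmp 9,10)
blt again: taken
lw $t4, 0($t7) → $t4=M[216]=1
sub $t4, $t4, 8 → $t4=1-8=-7
add $t7, $t7, 4 → $t7=216+4=220
add $t2, $t2, 1 → $t2=9+1=10
cmp $t2, 10  (cmp 10,10)
blt again: not taken
sw $t4, (212) → M[212]=-7
halt.
Total executed instructions: 35.

35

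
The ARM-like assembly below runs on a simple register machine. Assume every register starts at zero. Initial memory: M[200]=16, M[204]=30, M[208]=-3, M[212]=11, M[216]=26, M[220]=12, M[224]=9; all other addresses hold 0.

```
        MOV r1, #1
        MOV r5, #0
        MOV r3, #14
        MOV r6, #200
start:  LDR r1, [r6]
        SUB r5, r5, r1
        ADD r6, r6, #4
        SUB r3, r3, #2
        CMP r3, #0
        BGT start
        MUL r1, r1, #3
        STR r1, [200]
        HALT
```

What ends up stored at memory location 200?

27

after MOV r1, #1: r1=1
after MOV r5, #0: r5=0
after MOV r3, #14: r3=14
after MOV r6, #200: r6=200
after LDR r1, [r6]: r1=M[200]=16
after SUB r5, r5, r1: r5=0-16=-16
after ADD r6, r6, #4: r6=200+4=204
after SUB r3, r3, #2: r3=14-2=12
CMP r3, #0  (cmp 12,0)
BGT start: taken
after LDR r1, [r6]: r1=M[204]=30
after SUB r5, r5, r1: r5=(-16)-30=-46
after ADD r6, r6, #4: r6=204+4=208
after SUB r3, r3, #2: r3=12-2=10
CMP r3, #0  (cmp 10,0)
BGT start: taken
after LDR r1, [r6]: r1=M[208]=-3
after SUB r5, r5, r1: r5=(-46)-(-3)=-43
after ADD r6, r6, #4: r6=208+4=212
after SUB r3, r3, #2: r3=10-2=8
CMP r3, #0  (cmp 8,0)
BGT start: taken
after LDR r1, [r6]: r1=M[212]=11
after SUB r5, r5, r1: r5=(-43)-11=-54
after ADD r6, r6, #4: r6=212+4=216
after SUB r3, r3, #2: r3=8-2=6
CMP r3, #0  (cmp 6,0)
BGT start: taken
after LDR r1, [r6]: r1=M[216]=26
after SUB r5, r5, r1: r5=(-54)-26=-80
after ADD r6, r6, #4: r6=216+4=220
after SUB r3, r3, #2: r3=6-2=4
CMP r3, #0  (cmp 4,0)
BGT start: taken
after LDR r1, [r6]: r1=M[220]=12
after SUB r5, r5, r1: r5=(-80)-12=-92
after ADD r6, r6, #4: r6=220+4=224
after SUB r3, r3, #2: r3=4-2=2
CMP r3, #0  (cmp 2,0)
BGT start: taken
after LDR r1, [r6]: r1=M[224]=9
after SUB r5, r5, r1: r5=(-92)-9=-101
after ADD r6, r6, #4: r6=224+4=228
after SUB r3, r3, #2: r3=2-2=0
CMP r3, #0  (cmp 0,0)
BGT start: not taken
after MUL r1, r1, #3: r1=9*3=27
STR r1, [200] → M[200]=27
halt.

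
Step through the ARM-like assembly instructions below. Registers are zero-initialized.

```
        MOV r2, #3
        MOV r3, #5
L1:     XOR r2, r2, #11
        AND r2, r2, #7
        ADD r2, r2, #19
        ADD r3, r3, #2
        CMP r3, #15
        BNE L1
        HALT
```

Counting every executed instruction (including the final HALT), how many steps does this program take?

MOV r2, #3 → r2=3
MOV r3, #5 → r3=5
XOR r2, r2, #11 → r2=3^11=8
AND r2, r2, #7 → r2=8&7=0
ADD r2, r2, #19 → r2=0+19=19
ADD r3, r3, #2 → r3=5+2=7
CMP r3, #15  (cmp 7,15)
BNE L1: taken
XOR r2, r2, #11 → r2=19^11=24
AND r2, r2, #7 → r2=24&7=0
ADD r2, r2, #19 → r2=0+19=19
ADD r3, r3, #2 → r3=7+2=9
CMP r3, #15  (cmp 9,15)
BNE L1: taken
XOR r2, r2, #11 → r2=19^11=24
AND r2, r2, #7 → r2=24&7=0
ADD r2, r2, #19 → r2=0+19=19
ADD r3, r3, #2 → r3=9+2=11
CMP r3, #15  (cmp 11,15)
BNE L1: taken
XOR r2, r2, #11 → r2=19^11=24
AND r2, r2, #7 → r2=24&7=0
ADD r2, r2, #19 → r2=0+19=19
ADD r3, r3, #2 → r3=11+2=13
CMP r3, #15  (cmp 13,15)
BNE L1: taken
XOR r2, r2, #11 → r2=19^11=24
AND r2, r2, #7 → r2=24&7=0
ADD r2, r2, #19 → r2=0+19=19
ADD r3, r3, #2 → r3=13+2=15
CMP r3, #15  (cmp 15,15)
BNE L1: not taken
halt.
Total executed instructions: 33.

33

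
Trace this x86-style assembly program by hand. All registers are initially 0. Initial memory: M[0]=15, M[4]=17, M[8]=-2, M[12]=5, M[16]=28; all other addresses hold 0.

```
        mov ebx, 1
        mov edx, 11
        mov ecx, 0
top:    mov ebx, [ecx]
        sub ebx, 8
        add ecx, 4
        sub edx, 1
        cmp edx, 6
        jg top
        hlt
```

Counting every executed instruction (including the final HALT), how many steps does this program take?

mov ebx, 1 → ebx=1
mov edx, 11 → edx=11
mov ecx, 0 → ecx=0
mov ebx, [ecx] → ebx=M[0]=15
sub ebx, 8 → ebx=15-8=7
add ecx, 4 → ecx=0+4=4
sub edx, 1 → edx=11-1=10
cmp edx, 6  (cmp 10,6)
jg top: taken
mov ebx, [ecx] → ebx=M[4]=17
sub ebx, 8 → ebx=17-8=9
add ecx, 4 → ecx=4+4=8
sub edx, 1 → edx=10-1=9
cmp edx, 6  (cmp 9,6)
jg top: taken
mov ebx, [ecx] → ebx=M[8]=-2
sub ebx, 8 → ebx=(-2)-8=-10
add ecx, 4 → ecx=8+4=12
sub edx, 1 → edx=9-1=8
cmp edx, 6  (cmp 8,6)
jg top: taken
mov ebx, [ecx] → ebx=M[12]=5
sub ebx, 8 → ebx=5-8=-3
add ecx, 4 → ecx=12+4=16
sub edx, 1 → edx=8-1=7
cmp edx, 6  (cmp 7,6)
jg top: taken
mov ebx, [ecx] → ebx=M[16]=28
sub ebx, 8 → ebx=28-8=20
add ecx, 4 → ecx=16+4=20
sub edx, 1 → edx=7-1=6
cmp edx, 6  (cmp 6,6)
jg top: not taken
halt.
Total executed instructions: 34.

34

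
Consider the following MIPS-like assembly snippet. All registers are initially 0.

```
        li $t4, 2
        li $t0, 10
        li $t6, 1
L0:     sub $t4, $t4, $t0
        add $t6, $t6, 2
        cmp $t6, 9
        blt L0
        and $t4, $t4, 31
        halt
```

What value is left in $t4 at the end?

26

after li $t4, 2: $t4=2
after li $t0, 10: $t0=10
after li $t6, 1: $t6=1
after sub $t4, $t4, $t0: $t4=2-10=-8
after add $t6, $t6, 2: $t6=1+2=3
cmp $t6, 9  (cmp 3,9)
blt L0: taken
after sub $t4, $t4, $t0: $t4=(-8)-10=-18
after add $t6, $t6, 2: $t6=3+2=5
cmp $t6, 9  (cmp 5,9)
blt L0: taken
after sub $t4, $t4, $t0: $t4=(-18)-10=-28
after add $t6, $t6, 2: $t6=5+2=7
cmp $t6, 9  (cmp 7,9)
blt L0: taken
after sub $t4, $t4, $t0: $t4=(-28)-10=-38
after add $t6, $t6, 2: $t6=7+2=9
cmp $t6, 9  (cmp 9,9)
blt L0: not taken
after and $t4, $t4, 31: $t4=(-38)&31=26
halt.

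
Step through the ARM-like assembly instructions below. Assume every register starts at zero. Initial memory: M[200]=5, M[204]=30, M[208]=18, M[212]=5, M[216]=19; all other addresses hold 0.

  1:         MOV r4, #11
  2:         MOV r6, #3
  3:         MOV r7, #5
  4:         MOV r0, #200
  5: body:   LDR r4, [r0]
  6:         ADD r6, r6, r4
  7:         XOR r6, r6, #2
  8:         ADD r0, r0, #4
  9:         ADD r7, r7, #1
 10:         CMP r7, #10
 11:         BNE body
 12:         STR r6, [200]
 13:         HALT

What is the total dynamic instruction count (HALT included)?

after MOV r4, #11: r4=11
after MOV r6, #3: r6=3
after MOV r7, #5: r7=5
after MOV r0, #200: r0=200
after LDR r4, [r0]: r4=M[200]=5
after ADD r6, r6, r4: r6=3+5=8
after XOR r6, r6, #2: r6=8^2=10
after ADD r0, r0, #4: r0=200+4=204
after ADD r7, r7, #1: r7=5+1=6
CMP r7, #10  (cmp 6,10)
BNE body: taken
after LDR r4, [r0]: r4=M[204]=30
after ADD r6, r6, r4: r6=10+30=40
after XOR r6, r6, #2: r6=40^2=42
after ADD r0, r0, #4: r0=204+4=208
after ADD r7, r7, #1: r7=6+1=7
CMP r7, #10  (cmp 7,10)
BNE body: taken
after LDR r4, [r0]: r4=M[208]=18
after ADD r6, r6, r4: r6=42+18=60
after XOR r6, r6, #2: r6=60^2=62
after ADD r0, r0, #4: r0=208+4=212
after ADD r7, r7, #1: r7=7+1=8
CMP r7, #10  (cmp 8,10)
BNE body: taken
after LDR r4, [r0]: r4=M[212]=5
after ADD r6, r6, r4: r6=62+5=67
after XOR r6, r6, #2: r6=67^2=65
after ADD r0, r0, #4: r0=212+4=216
after ADD r7, r7, #1: r7=8+1=9
CMP r7, #10  (cmp 9,10)
BNE body: taken
after LDR r4, [r0]: r4=M[216]=19
after ADD r6, r6, r4: r6=65+19=84
after XOR r6, r6, #2: r6=84^2=86
after ADD r0, r0, #4: r0=216+4=220
after ADD r7, r7, #1: r7=9+1=10
CMP r7, #10  (cmp 10,10)
BNE body: not taken
STR r6, [200] → M[200]=86
halt.
Total executed instructions: 41.

41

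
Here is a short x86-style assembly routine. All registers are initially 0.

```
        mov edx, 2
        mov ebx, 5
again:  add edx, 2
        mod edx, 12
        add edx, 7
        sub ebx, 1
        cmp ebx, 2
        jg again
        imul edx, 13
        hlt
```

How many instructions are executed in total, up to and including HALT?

22

edx=2
ebx=5
edx=2+2=4
edx=4%12=4
edx=4+7=11
ebx=5-1=4
cmp ebx, 2  (cmp 4,2)
jg again: taken
edx=11+2=13
edx=13%12=1
edx=1+7=8
ebx=4-1=3
cmp ebx, 2  (cmp 3,2)
jg again: taken
edx=8+2=10
edx=10%12=10
edx=10+7=17
ebx=3-1=2
cmp ebx, 2  (cmp 2,2)
jg again: not taken
edx=17*13=221
halt.
Total executed instructions: 22.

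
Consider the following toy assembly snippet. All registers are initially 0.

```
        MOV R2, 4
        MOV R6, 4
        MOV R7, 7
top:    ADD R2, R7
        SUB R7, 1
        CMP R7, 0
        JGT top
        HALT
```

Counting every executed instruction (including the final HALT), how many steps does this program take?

MOV R2, 4 → R2=4
MOV R6, 4 → R6=4
MOV R7, 7 → R7=7
ADD R2, R7 → R2=4+7=11
SUB R7, 1 → R7=7-1=6
CMP R7, 0  (cmp 6,0)
JGT top: taken
ADD R2, R7 → R2=11+6=17
SUB R7, 1 → R7=6-1=5
CMP R7, 0  (cmp 5,0)
JGT top: taken
ADD R2, R7 → R2=17+5=22
SUB R7, 1 → R7=5-1=4
CMP R7, 0  (cmp 4,0)
JGT top: taken
ADD R2, R7 → R2=22+4=26
SUB R7, 1 → R7=4-1=3
CMP R7, 0  (cmp 3,0)
JGT top: taken
ADD R2, R7 → R2=26+3=29
SUB R7, 1 → R7=3-1=2
CMP R7, 0  (cmp 2,0)
JGT top: taken
ADD R2, R7 → R2=29+2=31
SUB R7, 1 → R7=2-1=1
CMP R7, 0  (cmp 1,0)
JGT top: taken
ADD R2, R7 → R2=31+1=32
SUB R7, 1 → R7=1-1=0
CMP R7, 0  (cmp 0,0)
JGT top: not taken
halt.
Total executed instructions: 32.

32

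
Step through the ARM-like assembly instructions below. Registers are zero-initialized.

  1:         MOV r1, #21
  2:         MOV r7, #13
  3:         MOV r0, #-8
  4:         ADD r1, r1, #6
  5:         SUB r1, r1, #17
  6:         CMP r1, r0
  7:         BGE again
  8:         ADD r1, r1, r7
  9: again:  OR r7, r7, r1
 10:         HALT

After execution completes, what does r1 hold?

10

MOV r1, #21 → r1=21
MOV r7, #13 → r7=13
MOV r0, #-8 → r0=-8
ADD r1, r1, #6 → r1=21+6=27
SUB r1, r1, #17 → r1=27-17=10
CMP r1, r0  (cmp 10,-8)
BGE again: taken
OR r7, r7, r1 → r7=13|10=15
halt.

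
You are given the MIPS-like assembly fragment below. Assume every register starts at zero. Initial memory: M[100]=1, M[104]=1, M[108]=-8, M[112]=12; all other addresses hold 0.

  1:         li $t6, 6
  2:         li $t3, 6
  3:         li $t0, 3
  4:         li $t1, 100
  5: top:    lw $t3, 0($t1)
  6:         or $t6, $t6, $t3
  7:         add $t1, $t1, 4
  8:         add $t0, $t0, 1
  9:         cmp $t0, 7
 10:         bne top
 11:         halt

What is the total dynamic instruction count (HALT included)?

li $t6, 6 → $t6=6
li $t3, 6 → $t3=6
li $t0, 3 → $t0=3
li $t1, 100 → $t1=100
lw $t3, 0($t1) → $t3=M[100]=1
or $t6, $t6, $t3 → $t6=6|1=7
add $t1, $t1, 4 → $t1=100+4=104
add $t0, $t0, 1 → $t0=3+1=4
cmp $t0, 7  (cmp 4,7)
bne top: taken
lw $t3, 0($t1) → $t3=M[104]=1
or $t6, $t6, $t3 → $t6=7|1=7
add $t1, $t1, 4 → $t1=104+4=108
add $t0, $t0, 1 → $t0=4+1=5
cmp $t0, 7  (cmp 5,7)
bne top: taken
lw $t3, 0($t1) → $t3=M[108]=-8
or $t6, $t6, $t3 → $t6=7|(-8)=-1
add $t1, $t1, 4 → $t1=108+4=112
add $t0, $t0, 1 → $t0=5+1=6
cmp $t0, 7  (cmp 6,7)
bne top: taken
lw $t3, 0($t1) → $t3=M[112]=12
or $t6, $t6, $t3 → $t6=(-1)|12=-1
add $t1, $t1, 4 → $t1=112+4=116
add $t0, $t0, 1 → $t0=6+1=7
cmp $t0, 7  (cmp 7,7)
bne top: not taken
halt.
Total executed instructions: 29.

29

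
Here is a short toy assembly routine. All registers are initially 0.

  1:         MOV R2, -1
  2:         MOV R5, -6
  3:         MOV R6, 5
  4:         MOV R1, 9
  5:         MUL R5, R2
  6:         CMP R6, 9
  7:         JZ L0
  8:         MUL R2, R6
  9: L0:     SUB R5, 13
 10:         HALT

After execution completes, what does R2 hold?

R2=-1
R5=-6
R6=5
R1=9
R5=(-6)*(-1)=6
CMP R6, 9  (cmp 5,9)
JZ L0: not taken
R2=(-1)*5=-5
R5=6-13=-7
halt.

-5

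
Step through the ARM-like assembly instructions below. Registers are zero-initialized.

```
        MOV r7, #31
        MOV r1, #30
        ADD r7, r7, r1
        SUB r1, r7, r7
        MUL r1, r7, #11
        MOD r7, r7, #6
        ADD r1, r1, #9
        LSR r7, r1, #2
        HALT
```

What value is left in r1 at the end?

after MOV r7, #31: r7=31
after MOV r1, #30: r1=30
after ADD r7, r7, r1: r7=31+30=61
after SUB r1, r7, r7: r1=61-61=0
after MUL r1, r7, #11: r1=61*11=671
after MOD r7, r7, #6: r7=61%6=1
after ADD r1, r1, #9: r1=671+9=680
after LSR r7, r1, #2: r7=680>>2=170
halt.

680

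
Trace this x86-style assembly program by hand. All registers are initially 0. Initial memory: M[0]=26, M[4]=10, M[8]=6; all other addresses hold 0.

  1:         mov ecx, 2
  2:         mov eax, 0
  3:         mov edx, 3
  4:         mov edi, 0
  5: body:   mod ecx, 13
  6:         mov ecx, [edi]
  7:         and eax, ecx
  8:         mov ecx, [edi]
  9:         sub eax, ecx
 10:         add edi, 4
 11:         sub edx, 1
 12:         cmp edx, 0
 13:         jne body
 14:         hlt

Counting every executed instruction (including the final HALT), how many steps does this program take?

ecx=2
eax=0
edx=3
edi=0
ecx=2%13=2
ecx=M[0]=26
eax=0&26=0
ecx=M[0]=26
eax=0-26=-26
edi=0+4=4
edx=3-1=2
cmp edx, 0  (cmp 2,0)
jne body: taken
ecx=26%13=0
ecx=M[4]=10
eax=(-26)&10=2
ecx=M[4]=10
eax=2-10=-8
edi=4+4=8
edx=2-1=1
cmp edx, 0  (cmp 1,0)
jne body: taken
ecx=10%13=10
ecx=M[8]=6
eax=(-8)&6=0
ecx=M[8]=6
eax=0-6=-6
edi=8+4=12
edx=1-1=0
cmp edx, 0  (cmp 0,0)
jne body: not taken
halt.
Total executed instructions: 32.

32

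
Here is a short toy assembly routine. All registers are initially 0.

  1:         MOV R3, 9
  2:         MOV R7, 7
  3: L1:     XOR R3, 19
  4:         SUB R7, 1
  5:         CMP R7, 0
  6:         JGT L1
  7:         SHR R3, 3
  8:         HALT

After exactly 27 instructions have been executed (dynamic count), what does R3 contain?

R3=9
R7=7
R3=9^19=26
R7=7-1=6
CMP R7, 0  (cmp 6,0)
JGT L1: taken
R3=26^19=9
R7=6-1=5
CMP R7, 0  (cmp 5,0)
JGT L1: taken
R3=9^19=26
R7=5-1=4
CMP R7, 0  (cmp 4,0)
JGT L1: taken
R3=26^19=9
R7=4-1=3
CMP R7, 0  (cmp 3,0)
JGT L1: taken
R3=9^19=26
R7=3-1=2
CMP R7, 0  (cmp 2,0)
JGT L1: taken
R3=26^19=9
R7=2-1=1
CMP R7, 0  (cmp 1,0)
JGT L1: taken
R3=9^19=26
After step 27: R3 = 26.

26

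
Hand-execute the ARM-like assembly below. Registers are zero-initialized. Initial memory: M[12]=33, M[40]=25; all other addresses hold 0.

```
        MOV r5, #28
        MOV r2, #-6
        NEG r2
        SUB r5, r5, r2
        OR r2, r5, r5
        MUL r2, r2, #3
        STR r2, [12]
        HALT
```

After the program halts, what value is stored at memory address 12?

66

after MOV r5, #28: r5=28
after MOV r2, #-6: r2=-6
after NEG r2: r2=-(-6)=6
after SUB r5, r5, r2: r5=28-6=22
after OR r2, r5, r5: r2=22|22=22
after MUL r2, r2, #3: r2=22*3=66
STR r2, [12] → M[12]=66
halt.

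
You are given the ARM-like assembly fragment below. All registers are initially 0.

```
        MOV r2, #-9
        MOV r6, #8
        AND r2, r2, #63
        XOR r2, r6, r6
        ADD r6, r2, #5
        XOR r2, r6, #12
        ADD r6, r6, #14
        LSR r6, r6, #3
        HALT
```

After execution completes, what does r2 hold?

9

r2=-9
r6=8
r2=(-9)&63=55
r2=8^8=0
r6=0+5=5
r2=5^12=9
r6=5+14=19
r6=19>>3=2
halt.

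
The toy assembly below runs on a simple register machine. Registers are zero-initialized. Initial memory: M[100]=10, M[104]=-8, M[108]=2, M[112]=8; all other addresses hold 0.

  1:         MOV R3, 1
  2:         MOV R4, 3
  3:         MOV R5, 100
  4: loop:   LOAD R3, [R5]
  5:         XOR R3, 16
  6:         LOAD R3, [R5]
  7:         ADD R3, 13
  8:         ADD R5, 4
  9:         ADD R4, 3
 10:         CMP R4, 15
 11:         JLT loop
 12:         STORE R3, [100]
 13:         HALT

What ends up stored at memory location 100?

21

R3=1
R4=3
R5=100
R3=M[100]=10
R3=10^16=26
R3=M[100]=10
R3=10+13=23
R5=100+4=104
R4=3+3=6
CMP R4, 15  (cmp 6,15)
JLT loop: taken
R3=M[104]=-8
R3=(-8)^16=-24
R3=M[104]=-8
R3=(-8)+13=5
R5=104+4=108
R4=6+3=9
CMP R4, 15  (cmp 9,15)
JLT loop: taken
R3=M[108]=2
R3=2^16=18
R3=M[108]=2
R3=2+13=15
R5=108+4=112
R4=9+3=12
CMP R4, 15  (cmp 12,15)
JLT loop: taken
R3=M[112]=8
R3=8^16=24
R3=M[112]=8
R3=8+13=21
R5=112+4=116
R4=12+3=15
CMP R4, 15  (cmp 15,15)
JLT loop: not taken
STORE R3, [100] → M[100]=21
halt.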